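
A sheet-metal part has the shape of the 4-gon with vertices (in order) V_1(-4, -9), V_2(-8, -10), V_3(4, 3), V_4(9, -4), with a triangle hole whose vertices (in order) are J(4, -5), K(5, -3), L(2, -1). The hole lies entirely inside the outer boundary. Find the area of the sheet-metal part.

Outer boundary:
Apply the shoelace formula: 2A = Σ (x_i·y_{i+1} − x_{i+1}·y_i), indices taken mod 4.
Σ = (-32) + (16) + (-43) + (-97) = -156
Area = |Σ|/2 = 78.
Hole:
J→K: (4)(-3) − (5)(-5) = 13
K→L: (5)(-1) − (2)(-3) = 1
L→J: (2)(-5) − (4)(-1) = -6
Σ = 8
Area = |Σ|/2 = 4.
Net area = 78 − 4 = 74.

74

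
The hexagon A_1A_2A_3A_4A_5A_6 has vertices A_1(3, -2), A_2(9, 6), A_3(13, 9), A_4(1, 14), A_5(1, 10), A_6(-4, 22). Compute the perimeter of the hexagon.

|A_1A_2| = √((6)² + (8)²) = √100 = 10
|A_2A_3| = √((4)² + (3)²) = √25 = 5
|A_3A_4| = √((-12)² + (5)²) = √169 = 13
|A_4A_5| = √((0)² + (-4)²) = √16 = 4
|A_5A_6| = √((-5)² + (12)²) = √169 = 13
|A_6A_1| = √((7)² + (-24)²) = √625 = 25
Perimeter = 10 + 5 + 13 + 4 + 13 + 25 = 70.

70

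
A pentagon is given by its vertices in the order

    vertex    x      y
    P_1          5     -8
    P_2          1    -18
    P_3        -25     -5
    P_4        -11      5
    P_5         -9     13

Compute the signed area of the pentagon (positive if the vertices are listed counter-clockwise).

Apply the surveyor's formula: 2A = Σ (x_i·y_{i+1} − x_{i+1}·y_i), indices taken mod 5.
P_1→P_2: (5)(-18) − (1)(-8) = -82
P_2→P_3: (1)(-5) − (-25)(-18) = -455
P_3→P_4: (-25)(5) − (-11)(-5) = -180
P_4→P_5: (-11)(13) − (-9)(5) = -98
P_5→P_1: (-9)(-8) − (5)(13) = 7
Σ = -808
Signed area = Σ/2 = -404 (negative ⇒ clockwise traversal).

-404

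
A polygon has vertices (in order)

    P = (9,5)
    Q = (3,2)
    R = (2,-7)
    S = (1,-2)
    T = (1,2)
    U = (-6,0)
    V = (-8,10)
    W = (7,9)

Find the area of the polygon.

125.5

Apply Gauss's area formula: 2A = Σ (x_i·y_{i+1} − x_{i+1}·y_i), indices taken mod 8.
Σ = (3) + (-25) + (3) + (4) + (12) + (-60) + (-142) + (-46) = -251
Area = |Σ|/2 = 125.5.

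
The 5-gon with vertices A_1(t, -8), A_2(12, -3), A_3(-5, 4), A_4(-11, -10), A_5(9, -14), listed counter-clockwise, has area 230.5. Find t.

6

The doubled signed area Σ (x_i y_{i+1} − x_{i+1} y_i) is linear in t.
With t=0 it equals 395; the coefficient of t is 11 (from the two edges through A_1).
So 11·t + 395 = 2·230.5 = 461 ⇒ t = 6.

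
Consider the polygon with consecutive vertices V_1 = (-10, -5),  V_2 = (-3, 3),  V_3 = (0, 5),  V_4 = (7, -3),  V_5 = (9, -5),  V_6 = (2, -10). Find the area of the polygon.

146.5

Apply the surveyor's formula: 2A = Σ (x_i·y_{i+1} − x_{i+1}·y_i), indices taken mod 6.
Σ = (-45) + (-15) + (-35) + (-8) + (-80) + (-110) = -293
Area = |Σ|/2 = 146.5.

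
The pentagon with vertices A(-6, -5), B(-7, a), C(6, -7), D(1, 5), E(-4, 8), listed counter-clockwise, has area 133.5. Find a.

-10

Write out the shoelace sum; only the two edges meeting at B involve a:
2·Area = [((-6)·a − (-7)·(-5)) + ((-7)·(-7) − 6·a)] + 133
       = -12·a + 147 = 267
⇒ a = -10.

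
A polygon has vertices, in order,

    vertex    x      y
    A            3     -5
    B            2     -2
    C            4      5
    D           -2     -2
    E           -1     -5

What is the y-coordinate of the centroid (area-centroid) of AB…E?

Apply the surveyor's formula. First the cross-terms c_i = x_i·y_{i+1} − x_{i+1}·y_i:
  4, 18, 2, 8, 20  ⇒  2A = 52, A = 26.
Then Σ (y_i + y_{i+1})·c_i = -224, so ȳ = -224 / (6·26) = -56/39.

-56/39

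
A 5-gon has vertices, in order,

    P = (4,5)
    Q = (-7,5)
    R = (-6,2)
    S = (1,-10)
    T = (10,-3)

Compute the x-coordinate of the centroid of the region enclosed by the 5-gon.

53/36

Apply the shoelace (surveyor's) formula. First the cross-terms c_i = x_i·y_{i+1} − x_{i+1}·y_i:
  55, 16, 58, 97, 62  ⇒  2A = 288, A = 144.
Then Σ (x_i + x_{i+1})·c_i = 1272, so x̄ = 1272 / (6·144) = 53/36.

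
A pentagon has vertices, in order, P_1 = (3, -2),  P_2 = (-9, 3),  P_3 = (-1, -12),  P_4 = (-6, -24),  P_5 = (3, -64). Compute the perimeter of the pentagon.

146

|P_1P_2| = √((-12)² + (5)²) = √169 = 13
|P_2P_3| = √((8)² + (-15)²) = √289 = 17
|P_3P_4| = √((-5)² + (-12)²) = √169 = 13
|P_4P_5| = √((9)² + (-40)²) = √1681 = 41
|P_5P_1| = √((0)² + (62)²) = √3844 = 62
Perimeter = 13 + 17 + 13 + 41 + 62 = 146.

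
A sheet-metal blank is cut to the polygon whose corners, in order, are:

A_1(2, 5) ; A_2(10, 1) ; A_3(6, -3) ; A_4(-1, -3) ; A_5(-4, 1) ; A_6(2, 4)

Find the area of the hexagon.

Apply the shoelace (surveyor's) formula: 2A = Σ (x_i·y_{i+1} − x_{i+1}·y_i), indices taken mod 6.
Σ = (-48) + (-36) + (-21) + (-13) + (-18) + (2) = -134
Area = |Σ|/2 = 67.

67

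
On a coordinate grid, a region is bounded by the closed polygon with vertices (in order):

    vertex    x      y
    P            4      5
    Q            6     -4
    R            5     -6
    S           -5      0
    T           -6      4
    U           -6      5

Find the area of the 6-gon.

84

Apply the shoelace formula: 2A = Σ (x_i·y_{i+1} − x_{i+1}·y_i), indices taken mod 6.
Cross-terms: -46, -16, -30, -20, -6, -50  ⇒  Σ = -168
Area = |Σ|/2 = 84.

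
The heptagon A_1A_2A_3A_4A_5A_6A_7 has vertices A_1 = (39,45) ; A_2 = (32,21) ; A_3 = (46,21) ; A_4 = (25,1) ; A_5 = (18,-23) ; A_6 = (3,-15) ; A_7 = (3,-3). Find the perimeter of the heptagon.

|A_1A_2| = √((-7)² + (-24)²) = √625 = 25
|A_2A_3| = √((14)² + (0)²) = √196 = 14
|A_3A_4| = √((-21)² + (-20)²) = √841 = 29
|A_4A_5| = √((-7)² + (-24)²) = √625 = 25
|A_5A_6| = √((-15)² + (8)²) = √289 = 17
|A_6A_7| = √((0)² + (12)²) = √144 = 12
|A_7A_1| = √((36)² + (48)²) = √3600 = 60
Perimeter = 25 + 14 + 29 + 25 + 17 + 12 + 60 = 182.

182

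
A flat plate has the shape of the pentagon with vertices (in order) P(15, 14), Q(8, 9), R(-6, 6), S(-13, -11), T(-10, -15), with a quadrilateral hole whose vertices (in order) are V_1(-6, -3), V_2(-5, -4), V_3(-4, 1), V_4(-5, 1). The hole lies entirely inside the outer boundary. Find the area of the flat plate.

Outer boundary:
Cross-terms: 23, 102, 144, 85, 85  ⇒  Σ = 439
Area = |Σ|/2 = 219.5.
Hole:
Σ = (9) + (-21) + (1) + (21) = 10
Area = |Σ|/2 = 5.
Net area = 219.5 − 5 = 214.5.

214.5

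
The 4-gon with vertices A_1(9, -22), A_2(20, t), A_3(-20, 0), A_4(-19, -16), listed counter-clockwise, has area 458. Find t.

The doubled signed area Σ (x_i y_{i+1} − x_{i+1} y_i) is linear in t.
With t=0 it equals 1322; the coefficient of t is 29 (from the two edges through A_2).
So 29·t + 1322 = 2·458 = 916 ⇒ t = -14.

-14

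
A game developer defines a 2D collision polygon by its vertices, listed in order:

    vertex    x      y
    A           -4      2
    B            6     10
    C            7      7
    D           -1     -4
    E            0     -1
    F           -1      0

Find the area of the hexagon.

51.5

Apply the surveyor's formula: 2A = Σ (x_i·y_{i+1} − x_{i+1}·y_i), indices taken mod 6.
A→B: (-4)(10) − (6)(2) = -52
B→C: (6)(7) − (7)(10) = -28
C→D: (7)(-4) − (-1)(7) = -21
D→E: (-1)(-1) − (0)(-4) = 1
E→F: (0)(0) − (-1)(-1) = -1
F→A: (-1)(2) − (-4)(0) = -2
Σ = -103
Area = |Σ|/2 = 51.5.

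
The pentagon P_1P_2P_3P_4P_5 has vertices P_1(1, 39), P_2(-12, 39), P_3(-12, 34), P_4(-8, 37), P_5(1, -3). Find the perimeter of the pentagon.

|P_1P_2| = √((-13)² + (0)²) = √169 = 13
|P_2P_3| = √((0)² + (-5)²) = √25 = 5
|P_3P_4| = √((4)² + (3)²) = √25 = 5
|P_4P_5| = √((9)² + (-40)²) = √1681 = 41
|P_5P_1| = √((0)² + (42)²) = √1764 = 42
Perimeter = 13 + 5 + 5 + 41 + 42 = 106.

106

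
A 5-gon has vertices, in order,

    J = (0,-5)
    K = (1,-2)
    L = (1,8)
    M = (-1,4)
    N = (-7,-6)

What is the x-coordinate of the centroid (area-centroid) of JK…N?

Apply Gauss's area formula. First the cross-terms c_i = x_i·y_{i+1} − x_{i+1}·y_i:
  5, 10, 12, 34, 35  ⇒  2A = 96, A = 48.
Then Σ (x_i + x_{i+1})·c_i = -492, so x̄ = -492 / (6·48) = -41/24.

-41/24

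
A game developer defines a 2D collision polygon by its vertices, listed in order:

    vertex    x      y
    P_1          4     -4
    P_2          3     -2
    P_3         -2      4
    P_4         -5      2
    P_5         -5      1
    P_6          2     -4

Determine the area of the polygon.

29.5

Apply the shoelace formula: 2A = Σ (x_i·y_{i+1} − x_{i+1}·y_i), indices taken mod 6.
Cross-terms: 4, 8, 16, 5, 18, 8  ⇒  Σ = 59
Area = |Σ|/2 = 29.5.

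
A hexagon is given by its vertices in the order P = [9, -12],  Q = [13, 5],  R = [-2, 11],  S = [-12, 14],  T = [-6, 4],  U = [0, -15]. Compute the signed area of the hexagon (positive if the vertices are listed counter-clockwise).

359.5

Apply Gauss's area formula: 2A = Σ (x_i·y_{i+1} − x_{i+1}·y_i), indices taken mod 6.
Σ = (201) + (153) + (104) + (36) + (90) + (135) = 719
Signed area = Σ/2 = 359.5 (positive ⇒ counter-clockwise traversal).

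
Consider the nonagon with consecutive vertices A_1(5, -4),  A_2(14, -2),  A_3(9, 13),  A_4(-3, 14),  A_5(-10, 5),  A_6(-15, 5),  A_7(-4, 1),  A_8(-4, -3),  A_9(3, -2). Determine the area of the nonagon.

298.5

Apply Gauss's area formula: 2A = Σ (x_i·y_{i+1} − x_{i+1}·y_i), indices taken mod 9.
A_1→A_2: (5)(-2) − (14)(-4) = 46
A_2→A_3: (14)(13) − (9)(-2) = 200
A_3→A_4: (9)(14) − (-3)(13) = 165
A_4→A_5: (-3)(5) − (-10)(14) = 125
A_5→A_6: (-10)(5) − (-15)(5) = 25
A_6→A_7: (-15)(1) − (-4)(5) = 5
A_7→A_8: (-4)(-3) − (-4)(1) = 16
A_8→A_9: (-4)(-2) − (3)(-3) = 17
A_9→A_1: (3)(-4) − (5)(-2) = -2
Σ = 597
Area = |Σ|/2 = 298.5.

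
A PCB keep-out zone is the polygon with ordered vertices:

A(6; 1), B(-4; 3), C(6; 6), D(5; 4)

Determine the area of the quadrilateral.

22.5

Apply the surveyor's formula: 2A = Σ (x_i·y_{i+1} − x_{i+1}·y_i), indices taken mod 4.
Σ = (22) + (-42) + (-6) + (-19) = -45
Area = |Σ|/2 = 22.5.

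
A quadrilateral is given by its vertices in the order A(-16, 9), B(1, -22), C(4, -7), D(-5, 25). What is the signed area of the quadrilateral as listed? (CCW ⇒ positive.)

Apply the surveyor's formula: 2A = Σ (x_i·y_{i+1} − x_{i+1}·y_i), indices taken mod 4.
A→B: (-16)(-22) − (1)(9) = 343
B→C: (1)(-7) − (4)(-22) = 81
C→D: (4)(25) − (-5)(-7) = 65
D→A: (-5)(9) − (-16)(25) = 355
Σ = 844
Signed area = Σ/2 = 422 (positive ⇒ counter-clockwise traversal).

422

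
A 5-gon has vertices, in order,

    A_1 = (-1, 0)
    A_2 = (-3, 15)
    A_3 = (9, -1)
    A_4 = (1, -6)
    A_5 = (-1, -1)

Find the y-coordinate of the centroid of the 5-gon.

413/156

Apply Gauss's area formula. First the cross-terms c_i = x_i·y_{i+1} − x_{i+1}·y_i:
  -15, -132, -53, -7, -1  ⇒  2A = -208, A = -104.
Then Σ (y_i + y_{i+1})·c_i = -1652, so ȳ = -1652 / (6·(-104)) = 413/156.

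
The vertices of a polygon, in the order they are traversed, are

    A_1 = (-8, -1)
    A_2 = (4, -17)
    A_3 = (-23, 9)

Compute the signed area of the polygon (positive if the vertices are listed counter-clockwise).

Apply the shoelace (surveyor's) formula: 2A = Σ (x_i·y_{i+1} − x_{i+1}·y_i), indices taken mod 3.
Cross-terms: 140, -355, 95  ⇒  Σ = -120
Signed area = Σ/2 = -60 (negative ⇒ clockwise traversal).

-60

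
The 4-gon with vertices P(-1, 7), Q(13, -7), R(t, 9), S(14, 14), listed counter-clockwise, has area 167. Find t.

Write out the shoelace sum; only the two edges meeting at R involve t:
2·Area = [(13·9 − t·(-7)) + (t·14 − 14·9)] + 28
       = 21·t + 19 = 334
⇒ t = 15.

15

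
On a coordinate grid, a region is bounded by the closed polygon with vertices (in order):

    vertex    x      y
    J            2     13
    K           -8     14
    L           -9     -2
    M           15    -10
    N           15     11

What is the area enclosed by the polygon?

Apply the surveyor's formula: 2A = Σ (x_i·y_{i+1} − x_{i+1}·y_i), indices taken mod 5.
J→K: (2)(14) − (-8)(13) = 132
K→L: (-8)(-2) − (-9)(14) = 142
L→M: (-9)(-10) − (15)(-2) = 120
M→N: (15)(11) − (15)(-10) = 315
N→J: (15)(13) − (2)(11) = 173
Σ = 882
Area = |Σ|/2 = 441.

441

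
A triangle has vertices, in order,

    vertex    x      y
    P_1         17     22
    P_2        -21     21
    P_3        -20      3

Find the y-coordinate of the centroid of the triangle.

46/3

Apply the shoelace (surveyor's) formula. First the cross-terms c_i = x_i·y_{i+1} − x_{i+1}·y_i:
  819, 357, -491  ⇒  2A = 685, A = 342.5.
Then Σ (y_i + y_{i+1})·c_i = 31510, so ȳ = 31510 / (6·342.5) = 46/3.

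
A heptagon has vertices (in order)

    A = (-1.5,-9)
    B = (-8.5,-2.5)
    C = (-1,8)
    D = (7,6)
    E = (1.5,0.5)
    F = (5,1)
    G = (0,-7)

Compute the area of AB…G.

128.625

Σ = (-72.75) + (-70.5) + (-62) + (-5.5) + (-1) + (-35) + (-10.5) = -257.25
Area = |Σ|/2 = 128.625.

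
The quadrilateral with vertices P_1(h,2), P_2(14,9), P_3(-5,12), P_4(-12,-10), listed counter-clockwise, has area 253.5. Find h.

The doubled signed area Σ (x_i y_{i+1} − x_{i+1} y_i) is linear in h.
With h=0 it equals 355; the coefficient of h is 19 (from the two edges through P_1).
So 19·h + 355 = 2·253.5 = 507 ⇒ h = 8.

8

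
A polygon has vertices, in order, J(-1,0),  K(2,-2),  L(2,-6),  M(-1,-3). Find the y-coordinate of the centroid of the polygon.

-59/21

Apply the shoelace formula. First the cross-terms c_i = x_i·y_{i+1} − x_{i+1}·y_i:
  2, -8, -12, -3  ⇒  2A = -21, A = -10.5.
Then Σ (y_i + y_{i+1})·c_i = 177, so ȳ = 177 / (6·(-10.5)) = -59/21.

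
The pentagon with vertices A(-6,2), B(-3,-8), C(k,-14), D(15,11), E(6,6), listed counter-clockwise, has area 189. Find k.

Write out the shoelace sum; only the two edges meeting at C involve k:
2·Area = [((-3)·(-14) − k·(-8)) + (k·11 − 15·(-14))] + 126
       = 19·k + 378 = 378
⇒ k = 0.

0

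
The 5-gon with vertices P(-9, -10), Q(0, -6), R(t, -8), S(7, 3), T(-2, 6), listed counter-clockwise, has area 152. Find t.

8

The doubled signed area Σ (x_i y_{i+1} − x_{i+1} y_i) is linear in t.
With t=0 it equals 232; the coefficient of t is 9 (from the two edges through R).
So 9·t + 232 = 2·152 = 304 ⇒ t = 8.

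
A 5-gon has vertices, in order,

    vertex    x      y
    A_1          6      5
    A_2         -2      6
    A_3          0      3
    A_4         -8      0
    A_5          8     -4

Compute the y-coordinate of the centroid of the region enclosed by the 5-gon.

23/24

Apply the shoelace (surveyor's) formula. First the cross-terms c_i = x_i·y_{i+1} − x_{i+1}·y_i:
  46, -6, 24, 32, 64  ⇒  2A = 160, A = 80.
Then Σ (y_i + y_{i+1})·c_i = 460, so ȳ = 460 / (6·80) = 23/24.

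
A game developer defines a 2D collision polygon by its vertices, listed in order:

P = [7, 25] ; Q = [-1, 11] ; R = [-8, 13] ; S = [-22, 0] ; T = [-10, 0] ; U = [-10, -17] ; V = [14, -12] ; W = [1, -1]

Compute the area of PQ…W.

510.5

Σ = (102) + (75) + (286) + (0) + (170) + (358) + (-2) + (32) = 1021
Area = |Σ|/2 = 510.5.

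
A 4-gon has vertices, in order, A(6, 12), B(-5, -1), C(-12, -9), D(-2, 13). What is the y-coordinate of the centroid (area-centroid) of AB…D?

142/27

Apply Gauss's area formula. First the cross-terms c_i = x_i·y_{i+1} − x_{i+1}·y_i:
  54, 33, -174, -102  ⇒  2A = -189, A = -94.5.
Then Σ (y_i + y_{i+1})·c_i = -2982, so ȳ = -2982 / (6·(-94.5)) = 142/27.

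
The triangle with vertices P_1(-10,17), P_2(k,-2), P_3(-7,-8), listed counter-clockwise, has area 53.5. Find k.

-12

Write out the shoelace sum; only the two edges meeting at P_2 involve k:
2·Area = [((-10)·(-2) − k·17) + (k·(-8) − (-7)·(-2))] + -199
       = -25·k + -193 = 107
⇒ k = -12.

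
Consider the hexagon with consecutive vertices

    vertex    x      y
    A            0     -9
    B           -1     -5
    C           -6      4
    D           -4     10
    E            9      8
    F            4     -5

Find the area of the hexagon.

161

Apply the surveyor's formula: 2A = Σ (x_i·y_{i+1} − x_{i+1}·y_i), indices taken mod 6.
Cross-terms: -9, -34, -44, -122, -77, -36  ⇒  Σ = -322
Area = |Σ|/2 = 161.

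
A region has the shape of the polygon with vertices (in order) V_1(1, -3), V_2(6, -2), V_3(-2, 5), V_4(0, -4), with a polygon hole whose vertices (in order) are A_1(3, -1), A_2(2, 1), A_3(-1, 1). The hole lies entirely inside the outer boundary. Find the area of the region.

Outer boundary:
Σ = (16) + (26) + (8) + (4) = 54
Area = |Σ|/2 = 27.
Hole:
Apply Gauss's area formula: 2A = Σ (x_i·y_{i+1} − x_{i+1}·y_i), indices taken mod 3.
Σ = (5) + (3) + (-2) = 6
Area = |Σ|/2 = 3.
Net area = 27 − 3 = 24.

24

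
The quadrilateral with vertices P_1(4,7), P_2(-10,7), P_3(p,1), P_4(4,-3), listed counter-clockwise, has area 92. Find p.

-6

The doubled signed area Σ (x_i y_{i+1} − x_{i+1} y_i) is linear in p.
With p=0 it equals 124; the coefficient of p is -10 (from the two edges through P_3).
So -10·p + 124 = 2·92 = 184 ⇒ p = -6.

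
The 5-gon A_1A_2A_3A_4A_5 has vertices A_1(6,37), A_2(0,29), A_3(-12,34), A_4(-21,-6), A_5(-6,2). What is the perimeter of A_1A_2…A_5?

|A_1A_2| = √((-6)² + (-8)²) = √100 = 10
|A_2A_3| = √((-12)² + (5)²) = √169 = 13
|A_3A_4| = √((-9)² + (-40)²) = √1681 = 41
|A_4A_5| = √((15)² + (8)²) = √289 = 17
|A_5A_1| = √((12)² + (35)²) = √1369 = 37
Perimeter = 10 + 13 + 41 + 17 + 37 = 118.

118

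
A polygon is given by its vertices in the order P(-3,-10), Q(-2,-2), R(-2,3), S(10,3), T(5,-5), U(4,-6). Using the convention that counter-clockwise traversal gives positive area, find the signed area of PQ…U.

-96.5

Apply Gauss's area formula: 2A = Σ (x_i·y_{i+1} − x_{i+1}·y_i), indices taken mod 6.
Cross-terms: -14, -10, -36, -65, -10, -58  ⇒  Σ = -193
Signed area = Σ/2 = -96.5 (negative ⇒ clockwise traversal).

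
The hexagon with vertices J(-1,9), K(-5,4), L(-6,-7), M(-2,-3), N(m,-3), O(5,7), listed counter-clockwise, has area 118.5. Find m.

6

Write out the shoelace sum; only the two edges meeting at N involve m:
2·Area = [((-2)·(-3) − m·(-3)) + (m·7 − 5·(-3))] + 156
       = 10·m + 177 = 237
⇒ m = 6.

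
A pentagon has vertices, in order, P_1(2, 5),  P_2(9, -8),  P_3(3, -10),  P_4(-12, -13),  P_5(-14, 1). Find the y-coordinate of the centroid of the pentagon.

-577/138

Apply Gauss's area formula. First the cross-terms c_i = x_i·y_{i+1} − x_{i+1}·y_i:
  -61, -66, -159, -194, -72  ⇒  2A = -552, A = -276.
Then Σ (y_i + y_{i+1})·c_i = 6924, so ȳ = 6924 / (6·(-276)) = -577/138.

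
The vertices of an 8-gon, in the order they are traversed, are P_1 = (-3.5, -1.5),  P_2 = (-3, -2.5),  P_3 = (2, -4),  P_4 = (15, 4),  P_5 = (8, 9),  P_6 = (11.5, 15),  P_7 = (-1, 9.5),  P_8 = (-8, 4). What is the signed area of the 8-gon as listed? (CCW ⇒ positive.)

Apply the shoelace formula: 2A = Σ (x_i·y_{i+1} − x_{i+1}·y_i), indices taken mod 8.
Σ = (4.25) + (17) + (68) + (103) + (16.5) + (124.25) + (72) + (26) = 431
Signed area = Σ/2 = 215.5 (positive ⇒ counter-clockwise traversal).

215.5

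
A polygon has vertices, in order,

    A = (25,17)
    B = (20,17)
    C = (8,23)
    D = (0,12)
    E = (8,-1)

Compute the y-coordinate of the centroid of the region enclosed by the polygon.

Apply the shoelace formula. First the cross-terms c_i = x_i·y_{i+1} − x_{i+1}·y_i:
  85, 324, 96, -96, 161  ⇒  2A = 570, A = 285.
Then Σ (y_i + y_{i+1})·c_i = 20730, so ȳ = 20730 / (6·285) = 691/57.

691/57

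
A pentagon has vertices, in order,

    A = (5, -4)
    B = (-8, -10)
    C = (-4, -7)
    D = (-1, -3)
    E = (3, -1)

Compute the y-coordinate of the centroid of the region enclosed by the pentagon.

-821/174

Apply the shoelace (surveyor's) formula. First the cross-terms c_i = x_i·y_{i+1} − x_{i+1}·y_i:
  -82, 16, 5, 10, -7  ⇒  2A = -58, A = -29.
Then Σ (y_i + y_{i+1})·c_i = 821, so ȳ = 821 / (6·(-29)) = -821/174.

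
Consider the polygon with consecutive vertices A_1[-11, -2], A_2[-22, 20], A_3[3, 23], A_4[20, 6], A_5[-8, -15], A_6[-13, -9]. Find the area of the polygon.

Apply the shoelace (surveyor's) formula: 2A = Σ (x_i·y_{i+1} − x_{i+1}·y_i), indices taken mod 6.
Σ = (-264) + (-566) + (-442) + (-252) + (-123) + (-73) = -1720
Area = |Σ|/2 = 860.

860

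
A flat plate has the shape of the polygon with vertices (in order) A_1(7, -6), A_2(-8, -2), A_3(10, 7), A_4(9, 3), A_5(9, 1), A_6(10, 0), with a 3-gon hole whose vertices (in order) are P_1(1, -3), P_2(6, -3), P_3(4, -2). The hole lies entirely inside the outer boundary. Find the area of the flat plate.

107

Outer boundary:
A_1→A_2: (7)(-2) − (-8)(-6) = -62
A_2→A_3: (-8)(7) − (10)(-2) = -36
A_3→A_4: (10)(3) − (9)(7) = -33
A_4→A_5: (9)(1) − (9)(3) = -18
A_5→A_6: (9)(0) − (10)(1) = -10
A_6→A_1: (10)(-6) − (7)(0) = -60
Σ = -219
Area = |Σ|/2 = 109.5.
Hole:
Apply the shoelace formula: 2A = Σ (x_i·y_{i+1} − x_{i+1}·y_i), indices taken mod 3.
Cross-terms: 15, 0, -10  ⇒  Σ = 5
Area = |Σ|/2 = 2.5.
Net area = 109.5 − 2.5 = 107.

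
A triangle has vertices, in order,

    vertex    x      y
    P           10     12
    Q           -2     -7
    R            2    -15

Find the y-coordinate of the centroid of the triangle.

-10/3

Apply the surveyor's formula. First the cross-terms c_i = x_i·y_{i+1} − x_{i+1}·y_i:
  -46, 44, 174  ⇒  2A = 172, A = 86.
Then Σ (y_i + y_{i+1})·c_i = -1720, so ȳ = -1720 / (6·86) = -10/3.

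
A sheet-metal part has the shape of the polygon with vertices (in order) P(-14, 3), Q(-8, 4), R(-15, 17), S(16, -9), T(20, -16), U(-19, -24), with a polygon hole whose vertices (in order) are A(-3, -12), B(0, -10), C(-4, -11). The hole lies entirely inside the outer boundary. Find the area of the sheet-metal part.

Outer boundary:
Apply the shoelace (surveyor's) formula: 2A = Σ (x_i·y_{i+1} − x_{i+1}·y_i), indices taken mod 6.
Σ = (-32) + (-76) + (-137) + (-76) + (-784) + (-393) = -1498
Area = |Σ|/2 = 749.
Hole:
Apply the shoelace (surveyor's) formula: 2A = Σ (x_i·y_{i+1} − x_{i+1}·y_i), indices taken mod 3.
Cross-terms: 30, -40, 15  ⇒  Σ = 5
Area = |Σ|/2 = 2.5.
Net area = 749 − 2.5 = 746.5.

746.5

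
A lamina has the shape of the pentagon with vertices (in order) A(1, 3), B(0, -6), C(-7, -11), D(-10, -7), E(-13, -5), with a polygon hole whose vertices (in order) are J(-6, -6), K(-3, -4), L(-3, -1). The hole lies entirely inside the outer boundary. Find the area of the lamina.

87.5

Outer boundary:
Apply Gauss's area formula: 2A = Σ (x_i·y_{i+1} − x_{i+1}·y_i), indices taken mod 5.
A→B: (1)(-6) − (0)(3) = -6
B→C: (0)(-11) − (-7)(-6) = -42
C→D: (-7)(-7) − (-10)(-11) = -61
D→E: (-10)(-5) − (-13)(-7) = -41
E→A: (-13)(3) − (1)(-5) = -34
Σ = -184
Area = |Σ|/2 = 92.
Hole:
J→K: (-6)(-4) − (-3)(-6) = 6
K→L: (-3)(-1) − (-3)(-4) = -9
L→J: (-3)(-6) − (-6)(-1) = 12
Σ = 9
Area = |Σ|/2 = 4.5.
Net area = 92 − 4.5 = 87.5.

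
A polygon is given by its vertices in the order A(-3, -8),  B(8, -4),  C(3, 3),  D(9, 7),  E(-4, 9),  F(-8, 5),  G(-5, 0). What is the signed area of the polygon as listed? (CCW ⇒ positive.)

Apply the shoelace (surveyor's) formula: 2A = Σ (x_i·y_{i+1} − x_{i+1}·y_i), indices taken mod 7.
Cross-terms: 76, 36, -6, 109, 52, 25, 40  ⇒  Σ = 332
Signed area = Σ/2 = 166 (positive ⇒ counter-clockwise traversal).

166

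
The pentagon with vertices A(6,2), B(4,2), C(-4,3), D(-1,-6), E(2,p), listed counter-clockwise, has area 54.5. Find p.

-6

The doubled signed area Σ (x_i y_{i+1} − x_{i+1} y_i) is linear in p.
With p=0 it equals 67; the coefficient of p is -7 (from the two edges through E).
So -7·p + 67 = 2·54.5 = 109 ⇒ p = -6.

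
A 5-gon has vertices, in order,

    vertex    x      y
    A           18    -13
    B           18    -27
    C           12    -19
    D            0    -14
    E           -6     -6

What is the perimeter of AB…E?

|AB| = √((0)² + (-14)²) = √196 = 14
|BC| = √((-6)² + (8)²) = √100 = 10
|CD| = √((-12)² + (5)²) = √169 = 13
|DE| = √((-6)² + (8)²) = √100 = 10
|EA| = √((24)² + (-7)²) = √625 = 25
Perimeter = 14 + 10 + 13 + 10 + 25 = 72.

72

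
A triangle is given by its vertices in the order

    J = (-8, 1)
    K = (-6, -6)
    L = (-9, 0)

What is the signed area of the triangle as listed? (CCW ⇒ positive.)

-4.5

Σ = (54) + (-54) + (-9) = -9
Signed area = Σ/2 = -4.5 (negative ⇒ clockwise traversal).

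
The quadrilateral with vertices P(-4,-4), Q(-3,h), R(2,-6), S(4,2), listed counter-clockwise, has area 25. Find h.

-4

The doubled signed area Σ (x_i y_{i+1} − x_{i+1} y_i) is linear in h.
With h=0 it equals 26; the coefficient of h is -6 (from the two edges through Q).
So -6·h + 26 = 2·25 = 50 ⇒ h = -4.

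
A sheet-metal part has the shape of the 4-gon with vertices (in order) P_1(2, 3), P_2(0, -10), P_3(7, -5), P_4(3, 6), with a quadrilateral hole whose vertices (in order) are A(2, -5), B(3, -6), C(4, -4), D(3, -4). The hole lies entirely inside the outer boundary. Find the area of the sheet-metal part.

50

Outer boundary:
P_1→P_2: (2)(-10) − (0)(3) = -20
P_2→P_3: (0)(-5) − (7)(-10) = 70
P_3→P_4: (7)(6) − (3)(-5) = 57
P_4→P_1: (3)(3) − (2)(6) = -3
Σ = 104
Area = |Σ|/2 = 52.
Hole:
Apply the shoelace (surveyor's) formula: 2A = Σ (x_i·y_{i+1} − x_{i+1}·y_i), indices taken mod 4.
Σ = (3) + (12) + (-4) + (-7) = 4
Area = |Σ|/2 = 2.
Net area = 52 − 2 = 50.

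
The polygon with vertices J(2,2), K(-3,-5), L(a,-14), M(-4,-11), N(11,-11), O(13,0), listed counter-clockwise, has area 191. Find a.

The doubled signed area Σ (x_i y_{i+1} − x_{i+1} y_i) is linear in a.
With a=0 it equals 316; the coefficient of a is -6 (from the two edges through L).
So -6·a + 316 = 2·191 = 382 ⇒ a = -11.

-11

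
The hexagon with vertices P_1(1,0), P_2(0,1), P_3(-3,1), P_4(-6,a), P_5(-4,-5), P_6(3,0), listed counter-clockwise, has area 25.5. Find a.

-4

Write out the shoelace sum; only the two edges meeting at P_4 involve a:
2·Area = [((-3)·a − (-6)·1) + ((-6)·(-5) − (-4)·a)] + 19
       = 1·a + 55 = 51
⇒ a = -4.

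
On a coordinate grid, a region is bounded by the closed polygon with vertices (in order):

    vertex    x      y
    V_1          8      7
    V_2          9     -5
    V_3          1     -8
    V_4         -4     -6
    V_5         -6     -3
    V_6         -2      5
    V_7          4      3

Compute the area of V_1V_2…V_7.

145

V_1→V_2: (8)(-5) − (9)(7) = -103
V_2→V_3: (9)(-8) − (1)(-5) = -67
V_3→V_4: (1)(-6) − (-4)(-8) = -38
V_4→V_5: (-4)(-3) − (-6)(-6) = -24
V_5→V_6: (-6)(5) − (-2)(-3) = -36
V_6→V_7: (-2)(3) − (4)(5) = -26
V_7→V_1: (4)(7) − (8)(3) = 4
Σ = -290
Area = |Σ|/2 = 145.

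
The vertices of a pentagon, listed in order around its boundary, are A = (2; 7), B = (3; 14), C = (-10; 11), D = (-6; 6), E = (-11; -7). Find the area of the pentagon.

Apply Gauss's area formula: 2A = Σ (x_i·y_{i+1} − x_{i+1}·y_i), indices taken mod 5.
A→B: (2)(14) − (3)(7) = 7
B→C: (3)(11) − (-10)(14) = 173
C→D: (-10)(6) − (-6)(11) = 6
D→E: (-6)(-7) − (-11)(6) = 108
E→A: (-11)(7) − (2)(-7) = -63
Σ = 231
Area = |Σ|/2 = 115.5.

115.5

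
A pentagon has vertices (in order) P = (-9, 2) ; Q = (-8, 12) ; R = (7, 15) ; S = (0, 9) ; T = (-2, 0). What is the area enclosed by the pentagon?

109.5

Σ = (-92) + (-204) + (63) + (18) + (-4) = -219
Area = |Σ|/2 = 109.5.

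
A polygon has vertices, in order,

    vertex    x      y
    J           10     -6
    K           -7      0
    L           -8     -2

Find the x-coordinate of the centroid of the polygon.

-5/3

Apply the surveyor's formula. First the cross-terms c_i = x_i·y_{i+1} − x_{i+1}·y_i:
  -42, 14, 68  ⇒  2A = 40, A = 20.
Then Σ (x_i + x_{i+1})·c_i = -200, so x̄ = -200 / (6·20) = -5/3.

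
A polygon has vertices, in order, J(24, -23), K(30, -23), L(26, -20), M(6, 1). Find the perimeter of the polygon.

70

|JK| = √((6)² + (0)²) = √36 = 6
|KL| = √((-4)² + (3)²) = √25 = 5
|LM| = √((-20)² + (21)²) = √841 = 29
|MJ| = √((18)² + (-24)²) = √900 = 30
Perimeter = 6 + 5 + 29 + 30 = 70.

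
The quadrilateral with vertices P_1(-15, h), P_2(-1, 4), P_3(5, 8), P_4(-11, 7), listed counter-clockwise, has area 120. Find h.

-10

Write out the shoelace sum; only the two edges meeting at P_1 involve h:
2·Area = [((-11)·h − (-15)·7) + ((-15)·4 − (-1)·h)] + 95
       = -10·h + 140 = 240
⇒ h = -10.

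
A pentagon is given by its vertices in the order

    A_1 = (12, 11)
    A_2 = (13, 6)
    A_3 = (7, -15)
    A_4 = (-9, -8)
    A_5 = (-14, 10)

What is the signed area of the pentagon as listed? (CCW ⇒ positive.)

A_1→A_2: (12)(6) − (13)(11) = -71
A_2→A_3: (13)(-15) − (7)(6) = -237
A_3→A_4: (7)(-8) − (-9)(-15) = -191
A_4→A_5: (-9)(10) − (-14)(-8) = -202
A_5→A_1: (-14)(11) − (12)(10) = -274
Σ = -975
Signed area = Σ/2 = -487.5 (negative ⇒ clockwise traversal).

-487.5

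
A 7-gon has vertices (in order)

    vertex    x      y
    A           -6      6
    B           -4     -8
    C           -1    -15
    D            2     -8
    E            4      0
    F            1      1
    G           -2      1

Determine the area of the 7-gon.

97.5

Apply Gauss's area formula: 2A = Σ (x_i·y_{i+1} − x_{i+1}·y_i), indices taken mod 7.
Σ = (72) + (52) + (38) + (32) + (4) + (3) + (-6) = 195
Area = |Σ|/2 = 97.5.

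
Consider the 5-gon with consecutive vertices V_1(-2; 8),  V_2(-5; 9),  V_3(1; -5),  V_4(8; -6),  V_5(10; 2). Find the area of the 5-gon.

116

Cross-terms: 22, 16, 34, 76, 84  ⇒  Σ = 232
Area = |Σ|/2 = 116.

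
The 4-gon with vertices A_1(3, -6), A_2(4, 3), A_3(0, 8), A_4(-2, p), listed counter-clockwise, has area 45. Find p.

1

The doubled signed area Σ (x_i y_{i+1} − x_{i+1} y_i) is linear in p.
With p=0 it equals 93; the coefficient of p is -3 (from the two edges through A_4).
So -3·p + 93 = 2·45 = 90 ⇒ p = 1.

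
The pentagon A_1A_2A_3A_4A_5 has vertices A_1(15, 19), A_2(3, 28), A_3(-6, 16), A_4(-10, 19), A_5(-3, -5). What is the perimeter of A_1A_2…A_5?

90

|A_1A_2| = √((-12)² + (9)²) = √225 = 15
|A_2A_3| = √((-9)² + (-12)²) = √225 = 15
|A_3A_4| = √((-4)² + (3)²) = √25 = 5
|A_4A_5| = √((7)² + (-24)²) = √625 = 25
|A_5A_1| = √((18)² + (24)²) = √900 = 30
Perimeter = 15 + 15 + 5 + 25 + 30 = 90.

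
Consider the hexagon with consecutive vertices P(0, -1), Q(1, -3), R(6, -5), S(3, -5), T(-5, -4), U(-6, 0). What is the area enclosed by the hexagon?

28

Apply Gauss's area formula: 2A = Σ (x_i·y_{i+1} − x_{i+1}·y_i), indices taken mod 6.
Cross-terms: 1, 13, -15, -37, -24, 6  ⇒  Σ = -56
Area = |Σ|/2 = 28.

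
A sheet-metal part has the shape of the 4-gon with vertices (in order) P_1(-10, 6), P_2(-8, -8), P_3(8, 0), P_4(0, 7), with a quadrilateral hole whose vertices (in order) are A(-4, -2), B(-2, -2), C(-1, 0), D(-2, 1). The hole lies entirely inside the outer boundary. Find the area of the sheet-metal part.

Outer boundary:
Apply Gauss's area formula: 2A = Σ (x_i·y_{i+1} − x_{i+1}·y_i), indices taken mod 4.
Cross-terms: 128, 64, 56, 70  ⇒  Σ = 318
Area = |Σ|/2 = 159.
Hole:
Apply the shoelace formula: 2A = Σ (x_i·y_{i+1} − x_{i+1}·y_i), indices taken mod 4.
Cross-terms: 4, -2, -1, 8  ⇒  Σ = 9
Area = |Σ|/2 = 4.5.
Net area = 159 − 4.5 = 154.5.

154.5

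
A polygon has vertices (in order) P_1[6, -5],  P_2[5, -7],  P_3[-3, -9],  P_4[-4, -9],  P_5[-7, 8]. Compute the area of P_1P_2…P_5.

Cross-terms: -17, -66, -9, -95, -13  ⇒  Σ = -200
Area = |Σ|/2 = 100.

100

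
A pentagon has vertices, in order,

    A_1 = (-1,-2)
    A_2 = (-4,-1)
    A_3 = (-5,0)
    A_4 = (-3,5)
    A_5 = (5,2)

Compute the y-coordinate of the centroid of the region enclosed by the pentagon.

79/57

Apply the shoelace formula. First the cross-terms c_i = x_i·y_{i+1} − x_{i+1}·y_i:
  -7, -5, -25, -31, -8  ⇒  2A = -76, A = -38.
Then Σ (y_i + y_{i+1})·c_i = -316, so ȳ = -316 / (6·(-38)) = 79/57.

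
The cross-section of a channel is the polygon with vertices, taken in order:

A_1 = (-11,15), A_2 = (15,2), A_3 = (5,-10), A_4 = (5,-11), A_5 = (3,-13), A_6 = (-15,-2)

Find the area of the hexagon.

Cross-terms: -247, -160, -5, -32, -201, -247  ⇒  Σ = -892
Area = |Σ|/2 = 446.

446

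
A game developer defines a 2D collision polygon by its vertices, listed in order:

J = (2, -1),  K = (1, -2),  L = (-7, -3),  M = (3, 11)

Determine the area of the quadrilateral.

56.5

Apply Gauss's area formula: 2A = Σ (x_i·y_{i+1} − x_{i+1}·y_i), indices taken mod 4.
Σ = (-3) + (-17) + (-68) + (-25) = -113
Area = |Σ|/2 = 56.5.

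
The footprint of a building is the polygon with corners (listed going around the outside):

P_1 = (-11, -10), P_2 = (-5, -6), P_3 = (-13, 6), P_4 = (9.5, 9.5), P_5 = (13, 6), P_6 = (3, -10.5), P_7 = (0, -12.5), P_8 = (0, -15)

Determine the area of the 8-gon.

P_1→P_2: (-11)(-6) − (-5)(-10) = 16
P_2→P_3: (-5)(6) − (-13)(-6) = -108
P_3→P_4: (-13)(9.5) − (9.5)(6) = -180.5
P_4→P_5: (9.5)(6) − (13)(9.5) = -66.5
P_5→P_6: (13)(-10.5) − (3)(6) = -154.5
P_6→P_7: (3)(-12.5) − (0)(-10.5) = -37.5
P_7→P_8: (0)(-15) − (0)(-12.5) = 0
P_8→P_1: (0)(-10) − (-11)(-15) = -165
Σ = -696
Area = |Σ|/2 = 348.

348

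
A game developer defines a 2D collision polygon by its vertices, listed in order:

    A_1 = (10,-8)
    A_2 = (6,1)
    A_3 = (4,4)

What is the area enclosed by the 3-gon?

Σ = (58) + (20) + (-72) = 6
Area = |Σ|/2 = 3.

3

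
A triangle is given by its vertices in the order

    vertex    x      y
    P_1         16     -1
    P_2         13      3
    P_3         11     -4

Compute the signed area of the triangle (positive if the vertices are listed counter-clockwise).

Apply the shoelace formula: 2A = Σ (x_i·y_{i+1} − x_{i+1}·y_i), indices taken mod 3.
Σ = (61) + (-85) + (53) = 29
Signed area = Σ/2 = 14.5 (positive ⇒ counter-clockwise traversal).

14.5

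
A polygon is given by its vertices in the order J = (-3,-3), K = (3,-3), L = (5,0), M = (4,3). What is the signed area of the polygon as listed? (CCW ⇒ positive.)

22.5

Apply the surveyor's formula: 2A = Σ (x_i·y_{i+1} − x_{i+1}·y_i), indices taken mod 4.
Cross-terms: 18, 15, 15, -3  ⇒  Σ = 45
Signed area = Σ/2 = 22.5 (positive ⇒ counter-clockwise traversal).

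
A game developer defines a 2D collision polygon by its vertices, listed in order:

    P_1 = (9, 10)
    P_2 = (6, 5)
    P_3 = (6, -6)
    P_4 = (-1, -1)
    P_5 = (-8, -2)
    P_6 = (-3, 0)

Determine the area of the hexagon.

67.5

Apply the shoelace formula: 2A = Σ (x_i·y_{i+1} − x_{i+1}·y_i), indices taken mod 6.
Cross-terms: -15, -66, -12, -6, -6, -30  ⇒  Σ = -135
Area = |Σ|/2 = 67.5.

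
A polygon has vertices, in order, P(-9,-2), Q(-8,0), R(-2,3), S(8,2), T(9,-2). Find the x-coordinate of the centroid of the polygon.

Apply the shoelace formula. First the cross-terms c_i = x_i·y_{i+1} − x_{i+1}·y_i:
  -16, -24, -28, -34, -36  ⇒  2A = -138, A = -69.
Then Σ (x_i + x_{i+1})·c_i = -234, so x̄ = -234 / (6·(-69)) = 13/23.

13/23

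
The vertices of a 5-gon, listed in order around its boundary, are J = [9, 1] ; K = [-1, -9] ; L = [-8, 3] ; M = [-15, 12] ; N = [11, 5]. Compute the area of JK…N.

Apply the shoelace (surveyor's) formula: 2A = Σ (x_i·y_{i+1} − x_{i+1}·y_i), indices taken mod 5.
J→K: (9)(-9) − (-1)(1) = -80
K→L: (-1)(3) − (-8)(-9) = -75
L→M: (-8)(12) − (-15)(3) = -51
M→N: (-15)(5) − (11)(12) = -207
N→J: (11)(1) − (9)(5) = -34
Σ = -447
Area = |Σ|/2 = 223.5.

223.5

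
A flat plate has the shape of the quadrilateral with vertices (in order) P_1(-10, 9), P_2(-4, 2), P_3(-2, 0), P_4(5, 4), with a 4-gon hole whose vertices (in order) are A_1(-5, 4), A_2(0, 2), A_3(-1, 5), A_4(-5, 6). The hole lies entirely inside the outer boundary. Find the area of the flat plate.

38

Outer boundary:
Apply the shoelace (surveyor's) formula: 2A = Σ (x_i·y_{i+1} − x_{i+1}·y_i), indices taken mod 4.
Σ = (16) + (4) + (-8) + (85) = 97
Area = |Σ|/2 = 48.5.
Hole:
Cross-terms: -10, 2, 19, 10  ⇒  Σ = 21
Area = |Σ|/2 = 10.5.
Net area = 48.5 − 10.5 = 38.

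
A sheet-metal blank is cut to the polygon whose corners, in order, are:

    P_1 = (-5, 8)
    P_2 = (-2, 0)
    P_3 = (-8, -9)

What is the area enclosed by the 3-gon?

37.5

P_1→P_2: (-5)(0) − (-2)(8) = 16
P_2→P_3: (-2)(-9) − (-8)(0) = 18
P_3→P_1: (-8)(8) − (-5)(-9) = -109
Σ = -75
Area = |Σ|/2 = 37.5.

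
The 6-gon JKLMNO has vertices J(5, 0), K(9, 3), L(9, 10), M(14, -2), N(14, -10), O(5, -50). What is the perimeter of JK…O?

124

|JK| = √((4)² + (3)²) = √25 = 5
|KL| = √((0)² + (7)²) = √49 = 7
|LM| = √((5)² + (-12)²) = √169 = 13
|MN| = √((0)² + (-8)²) = √64 = 8
|NO| = √((-9)² + (-40)²) = √1681 = 41
|OJ| = √((0)² + (50)²) = √2500 = 50
Perimeter = 5 + 7 + 13 + 8 + 41 + 50 = 124.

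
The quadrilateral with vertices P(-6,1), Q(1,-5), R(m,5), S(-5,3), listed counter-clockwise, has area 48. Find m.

3

Write out the shoelace sum; only the two edges meeting at R involve m:
2·Area = [(1·5 − m·(-5)) + (m·3 − (-5)·5)] + 42
       = 8·m + 72 = 96
⇒ m = 3.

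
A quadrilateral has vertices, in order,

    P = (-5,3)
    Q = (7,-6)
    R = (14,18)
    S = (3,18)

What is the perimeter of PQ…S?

68

|PQ| = √((12)² + (-9)²) = √225 = 15
|QR| = √((7)² + (24)²) = √625 = 25
|RS| = √((-11)² + (0)²) = √121 = 11
|SP| = √((-8)² + (-15)²) = √289 = 17
Perimeter = 15 + 25 + 11 + 17 = 68.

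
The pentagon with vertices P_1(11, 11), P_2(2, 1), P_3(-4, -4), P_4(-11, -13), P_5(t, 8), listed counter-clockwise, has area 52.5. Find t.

Write out the shoelace sum; only the two edges meeting at P_5 involve t:
2·Area = [((-11)·8 − t·(-13)) + (t·11 − 11·8)] + -7
       = 24·t + -183 = 105
⇒ t = 12.

12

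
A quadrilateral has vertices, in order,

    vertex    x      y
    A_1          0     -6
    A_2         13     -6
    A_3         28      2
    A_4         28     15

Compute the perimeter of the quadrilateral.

|A_1A_2| = √((13)² + (0)²) = √169 = 13
|A_2A_3| = √((15)² + (8)²) = √289 = 17
|A_3A_4| = √((0)² + (13)²) = √169 = 13
|A_4A_1| = √((-28)² + (-21)²) = √1225 = 35
Perimeter = 13 + 17 + 13 + 35 = 78.

78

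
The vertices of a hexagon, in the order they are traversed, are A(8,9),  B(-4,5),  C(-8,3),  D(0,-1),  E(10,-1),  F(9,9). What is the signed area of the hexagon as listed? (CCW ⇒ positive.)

115

Apply the shoelace formula: 2A = Σ (x_i·y_{i+1} − x_{i+1}·y_i), indices taken mod 6.
A→B: (8)(5) − (-4)(9) = 76
B→C: (-4)(3) − (-8)(5) = 28
C→D: (-8)(-1) − (0)(3) = 8
D→E: (0)(-1) − (10)(-1) = 10
E→F: (10)(9) − (9)(-1) = 99
F→A: (9)(9) − (8)(9) = 9
Σ = 230
Signed area = Σ/2 = 115 (positive ⇒ counter-clockwise traversal).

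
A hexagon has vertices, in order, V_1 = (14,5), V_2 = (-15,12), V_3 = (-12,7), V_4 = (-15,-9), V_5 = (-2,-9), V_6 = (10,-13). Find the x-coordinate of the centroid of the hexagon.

-127/144

Apply the surveyor's formula. First the cross-terms c_i = x_i·y_{i+1} − x_{i+1}·y_i:
  243, 39, 213, 117, 116, 232  ⇒  2A = 960, A = 480.
Then Σ (x_i + x_{i+1})·c_i = -2540, so x̄ = -2540 / (6·480) = -127/144.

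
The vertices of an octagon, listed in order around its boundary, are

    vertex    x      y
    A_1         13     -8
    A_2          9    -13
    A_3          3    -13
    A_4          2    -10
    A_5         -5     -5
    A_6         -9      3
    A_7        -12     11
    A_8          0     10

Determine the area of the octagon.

Apply the shoelace formula: 2A = Σ (x_i·y_{i+1} − x_{i+1}·y_i), indices taken mod 8.
Cross-terms: -97, -78, -4, -60, -60, -63, -120, -130  ⇒  Σ = -612
Area = |Σ|/2 = 306.

306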